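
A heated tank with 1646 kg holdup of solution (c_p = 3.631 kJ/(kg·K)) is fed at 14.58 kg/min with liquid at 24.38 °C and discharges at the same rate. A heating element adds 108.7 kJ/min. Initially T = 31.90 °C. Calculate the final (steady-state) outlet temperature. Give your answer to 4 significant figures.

Heat balance on the well-mixed liquid: M c_p dT/dt = ṁ c_p (T_in − T) + 108.7.
At steady state dT/dt = 0 ⇒ T_ss = T_in + Q̇/(ṁ c_p) = 24.38 + 108.7/(14.58·3.631) = 26.4333 °C.

26.43 °C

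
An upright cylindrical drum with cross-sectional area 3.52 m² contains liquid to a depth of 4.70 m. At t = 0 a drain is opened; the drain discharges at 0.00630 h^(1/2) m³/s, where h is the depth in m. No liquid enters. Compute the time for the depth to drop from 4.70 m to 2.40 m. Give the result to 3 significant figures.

With no inflow, A dh/dt = −0.00630 √h.
This is separable: 2 d(√h)/dt = −0.00630/A, so √h = √h₀ − (0.00630/(2A)) t.
t = 2A(√h₀ − √h)/0.00630 = 2·3.52·(√4.70 − √2.40)/0.00630
  = 7.0400 × (2.1679 − 1.5492) / 0.00630 = 691.43 s.

691 s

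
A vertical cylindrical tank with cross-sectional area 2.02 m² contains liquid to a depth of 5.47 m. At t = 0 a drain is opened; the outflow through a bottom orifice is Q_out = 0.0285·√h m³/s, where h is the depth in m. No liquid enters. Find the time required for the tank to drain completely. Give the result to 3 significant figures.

332 s

Accumulation of liquid (constant cross-section A): A dh/dt = −0.0285 √h.
This is separable: 2 d(√h)/dt = −0.0285/A, so √h = √h₀ − (0.0285/(2A)) t.
Set h = 0: 2√h₀ = (0.0285/A) t_empty ⇒ t_empty = 2A√h₀/0.0285.
t_empty = 2·2.02·√5.47/0.0285 = 4.0400·2.3388/0.0285 = 331.54 s.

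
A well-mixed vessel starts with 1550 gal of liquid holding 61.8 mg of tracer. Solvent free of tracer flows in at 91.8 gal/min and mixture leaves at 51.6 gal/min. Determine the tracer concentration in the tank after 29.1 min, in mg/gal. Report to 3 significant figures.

Let m(t) be the amount of tracer. Volume: V(t) = V₀ + (Q_in − Q_out) t = 1550 + 40.200 t; V(29.1) = 2719.8 gal.
Species balance (pure solvent in): dm/dt = −Q_out · m/V(t).
Separate: dm/m = −Q_out dt/V(t) ⇒ ln(m/m₀) = −(Q_out/(Q_in−Q_out)) ln(V/V₀).
m = m₀ (V₀/V)^(Q_out/(Q_in−Q_out)) = 61.8 × (1550/2719.8)^(1.2836) = 30.028 mg.
C = m/V = 30.028/2719.8 = 0.011040 mg/gal.

0.0110 mg/gal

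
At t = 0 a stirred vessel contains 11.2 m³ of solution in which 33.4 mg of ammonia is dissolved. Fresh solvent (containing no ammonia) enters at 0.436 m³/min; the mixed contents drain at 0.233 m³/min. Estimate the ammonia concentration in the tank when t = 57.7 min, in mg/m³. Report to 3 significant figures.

Let m(t) be the amount of ammonia. Volume: V(t) = V₀ + (Q_in − Q_out) t = 11.2 + 0.20300 t; V(57.7) = 22.913 m³.
Species balance (pure solvent in): dm/dt = −Q_out · m/V(t).
dm/m = −Q_out dt/(V₀ + 0.20300 t); integrating gives ln(m/m₀) = −(Q_out/(Q_in−Q_out)) ln(V/V₀).
m = m₀ (V₀/V)^(Q_out/(Q_in−Q_out)) = 33.4 × (11.2/22.913)^(1.1478) = 14.687 mg.
C = m/V = 14.687/22.913 = 0.64100 mg/m³.

0.641 mg/m³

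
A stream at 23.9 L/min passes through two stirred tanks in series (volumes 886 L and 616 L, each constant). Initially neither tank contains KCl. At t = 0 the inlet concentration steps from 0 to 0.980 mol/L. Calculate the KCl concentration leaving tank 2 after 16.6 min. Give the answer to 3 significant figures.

Species balance on tank i: dCᵢ/dt = (Cᵢ₋₁ − Cᵢ)/τᵢ with τᵢ = Vᵢ/Q.
τ₁ = 886/23.9 = 37.071 min; τ₂ = 616/23.9 = 25.774 min.
Solving the cascade with C₁(0)=C₂(0)=0 gives C₂(t) = C_in[1 − (τ₁ e^(−t/τ₁) − τ₂ e^(−t/τ₂))/(τ₁ − τ₂)].
At t = 16.6: e^(−t/τ₁) = 0.63904, e^(−t/τ₂) = 0.52516.
C₂ = 0.980·[1 − (37.071·0.63904 − 25.774·0.52516)/(11.297)] = 0.980·0.10114 = 0.099114 mol/L.

0.0991 mol/L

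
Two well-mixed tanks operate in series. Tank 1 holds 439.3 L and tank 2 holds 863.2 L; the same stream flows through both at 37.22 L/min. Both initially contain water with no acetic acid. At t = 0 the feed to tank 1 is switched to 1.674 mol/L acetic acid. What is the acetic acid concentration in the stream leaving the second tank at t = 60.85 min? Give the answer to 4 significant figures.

Time constants: τᵢ = Vᵢ/Q for each well-mixed tank.
τ₁ = 439.3/37.22 = 11.8028 min; τ₂ = 863.2/37.22 = 23.1918 min.
Solving the cascade with C₁(0)=C₂(0)=0 gives C₂(t) = C_in[1 − (τ₁ e^(−t/τ₁) − τ₂ e^(−t/τ₂))/(τ₁ − τ₂)].
At t = 60.85: e^(−t/τ₁) = 0.00576726, e^(−t/τ₂) = 0.0725290.
C₂ = 1.674·[1 − (11.8028·0.00576726 − 23.1918·0.0725290)/(-11.3890)] = 1.674·0.858284 = 1.43677 mol/L.

1.437 mol/L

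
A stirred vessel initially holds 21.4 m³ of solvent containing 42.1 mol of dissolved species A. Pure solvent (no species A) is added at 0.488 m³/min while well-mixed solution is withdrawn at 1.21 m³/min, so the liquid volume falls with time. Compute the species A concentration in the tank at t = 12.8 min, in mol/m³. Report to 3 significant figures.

Total volume: dV/dt = Q_in − Q_out = -0.72200 m³/min, so V(t) = 21.4 − 0.72200 t and V(12.8) = 12.158 m³.
Solute balance: dm/dt = 0 − Q_out C = −Q_out m/V(t).
Separate: dm/m = −Q_out dt/V(t) ⇒ ln(m/m₀) = −(Q_out/(Q_in−Q_out)) ln(V/V₀).
m = m₀ (V₀/V)^(Q_out/(Q_in−Q_out)) = 42.1 × (21.4/12.158)^(-1.6759) = 16.322 mol.
C = m/V = 16.322/12.158 = 1.3425 mol/m³.

1.34 mol/m³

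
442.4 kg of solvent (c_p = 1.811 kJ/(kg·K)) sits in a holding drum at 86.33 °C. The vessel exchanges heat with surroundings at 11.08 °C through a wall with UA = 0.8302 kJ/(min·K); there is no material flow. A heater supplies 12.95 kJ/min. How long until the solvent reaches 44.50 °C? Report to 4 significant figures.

Energy balance: M c_p dT/dt = −UA(T − T_amb) + Q̇.
τ = M c_p/UA = 965.052 min; T_ss = T_amb + Q̇/UA = 11.08 + 12.95/0.8302 = 26.6787 °C.
T(t) = T_ss + (T₀ − T_ss)e^(−t/τ); set T = 44.50:
t = −τ ln[(T − T_ss)/(T₀ − T_ss)] = −965.052 · ln(0.298759) = 1165.90 min.

1166 min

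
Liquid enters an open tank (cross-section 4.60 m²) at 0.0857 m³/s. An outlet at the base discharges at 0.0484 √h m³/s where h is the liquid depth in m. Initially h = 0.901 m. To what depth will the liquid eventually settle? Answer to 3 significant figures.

3.14 m

Level balance: A dh/dt = 0.0857 − 0.0484 √h. Setting dh/dt = 0:
Q_in = 0.0484 √h_ss ⇒ √h_ss = 0.0857/0.0484 = 1.7707.
h_ss = 1.7707² = 3.1352 m. (Since h₀ = 0.901 m < h_ss, the level will rise toward this value.)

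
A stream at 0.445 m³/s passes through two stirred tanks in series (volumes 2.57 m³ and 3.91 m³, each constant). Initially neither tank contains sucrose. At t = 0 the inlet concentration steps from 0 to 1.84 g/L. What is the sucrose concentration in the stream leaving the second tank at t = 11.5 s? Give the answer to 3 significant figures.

0.871 g/L

Time constants: τᵢ = Vᵢ/Q for each well-mixed tank.
τ₁ = 2.57/0.445 = 5.7753 s; τ₂ = 3.91/0.445 = 8.7865 s.
Solving the cascade with C₁(0)=C₂(0)=0 gives C₂(t) = C_in[1 − (τ₁ e^(−t/τ₁) − τ₂ e^(−t/τ₂))/(τ₁ − τ₂)].
At t = 11.5: e^(−t/τ₁) = 0.13653, e^(−t/τ₂) = 0.27014.
C₂ = 1.84·[1 − (5.7753·0.13653 − 8.7865·0.27014)/(-3.0112)] = 1.84·0.47361 = 0.87143 g/L.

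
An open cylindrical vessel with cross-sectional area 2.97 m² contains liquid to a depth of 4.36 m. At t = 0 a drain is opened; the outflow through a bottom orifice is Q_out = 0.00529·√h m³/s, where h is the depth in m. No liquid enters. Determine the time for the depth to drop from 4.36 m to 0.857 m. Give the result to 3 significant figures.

A dh/dt = −Q_out = −0.00529 √h.
This is separable: 2 d(√h)/dt = −0.00529/A, so √h = √h₀ − (0.00529/(2A)) t.
t = 2A(√h₀ − √h)/0.00529 = 2·2.97·(√4.36 − √0.857)/0.00529
  = 5.9400 × (2.0881 − 0.92574) / 0.00529 = 1305.1 s.

1310 s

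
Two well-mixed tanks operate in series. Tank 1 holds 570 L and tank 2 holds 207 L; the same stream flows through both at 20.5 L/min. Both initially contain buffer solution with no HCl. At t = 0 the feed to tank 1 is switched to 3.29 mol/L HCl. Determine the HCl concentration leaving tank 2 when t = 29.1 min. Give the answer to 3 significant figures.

1.58 mol/L

Time constants: τᵢ = Vᵢ/Q for each well-mixed tank.
τ₁ = 570/20.5 = 27.805 min; τ₂ = 207/20.5 = 10.098 min.
Solving the cascade with C₁(0)=C₂(0)=0 gives C₂(t) = C_in[1 − (τ₁ e^(−t/τ₁) − τ₂ e^(−t/τ₂))/(τ₁ − τ₂)].
At t = 29.1: e^(−t/τ₁) = 0.35114, e^(−t/τ₂) = 0.056029.
C₂ = 3.29·[1 − (27.805·0.35114 − 10.098·0.056029)/(17.707)] = 3.29·0.48058 = 1.5811 mol/L.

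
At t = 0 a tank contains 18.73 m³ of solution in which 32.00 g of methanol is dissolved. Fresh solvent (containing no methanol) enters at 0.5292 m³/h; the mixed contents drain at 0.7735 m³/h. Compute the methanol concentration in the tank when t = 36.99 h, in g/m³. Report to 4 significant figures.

0.4102 g/m³

Total volume: dV/dt = Q_in − Q_out = -0.244300 m³/h, so V(t) = 18.73 − 0.244300 t and V(36.99) = 9.69334 m³.
No methanol enters, so dm/dt = −Q_out · (m/V).
Separate: dm/m = −Q_out dt/V(t) ⇒ ln(m/m₀) = −(Q_out/(Q_in−Q_out)) ln(V/V₀).
m = m₀ (V₀/V)^(Q_out/(Q_in−Q_out)) = 32.00 × (18.73/9.69334)^(-3.16619) = 3.97573 g.
C = m/V = 3.97573/9.69334 = 0.410150 g/m³.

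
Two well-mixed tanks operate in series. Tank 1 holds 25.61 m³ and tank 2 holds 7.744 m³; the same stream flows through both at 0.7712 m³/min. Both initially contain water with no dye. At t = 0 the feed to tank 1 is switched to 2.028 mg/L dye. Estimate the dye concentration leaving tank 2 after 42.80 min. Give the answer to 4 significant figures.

1.239 mg/L

Species balance on tank i: dCᵢ/dt = (Cᵢ₋₁ − Cᵢ)/τᵢ with τᵢ = Vᵢ/Q.
τ₁ = 25.61/0.7712 = 33.2080 min; τ₂ = 7.744/0.7712 = 10.0415 min.
Solving the cascade with C₁(0)=C₂(0)=0 gives C₂(t) = C_in[1 − (τ₁ e^(−t/τ₁) − τ₂ e^(−t/τ₂))/(τ₁ − τ₂)].
At t = 42.80: e^(−t/τ₁) = 0.275588, e^(−t/τ₂) = 0.0140897.
C₂ = 2.028·[1 − (33.2080·0.275588 − 10.0415·0.0140897)/(23.1665)] = 2.028·0.611065 = 1.23924 mg/L.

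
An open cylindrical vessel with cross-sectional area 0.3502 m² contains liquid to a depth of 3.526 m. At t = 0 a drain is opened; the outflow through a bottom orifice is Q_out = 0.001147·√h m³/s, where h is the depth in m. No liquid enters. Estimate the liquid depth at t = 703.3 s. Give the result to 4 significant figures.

With no inflow, A dh/dt = −0.001147 √h.
Separate and integrate: 2(√h − √h₀) = −(0.001147/A) t.
√h = √3.526 − 0.001147·703.3/(2·0.3502) = 1.87776 − 1.15175 = 0.726015.
h = 0.726015² = 0.527098 m.

0.5271 m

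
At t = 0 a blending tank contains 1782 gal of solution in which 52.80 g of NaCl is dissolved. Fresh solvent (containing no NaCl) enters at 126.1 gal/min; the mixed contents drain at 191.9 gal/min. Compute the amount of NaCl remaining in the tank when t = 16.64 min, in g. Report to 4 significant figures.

3.278 g

Total volume: dV/dt = Q_in − Q_out = -65.8000 gal/min, so V(t) = 1782 − 65.8000 t and V(16.64) = 687.088 gal.
Solute balance: dm/dt = 0 − Q_out C = −Q_out m/V(t).
Separate: dm/m = −Q_out dt/V(t) ⇒ ln(m/m₀) = −(Q_out/(Q_in−Q_out)) ln(V/V₀).
m = m₀ (V₀/V)^(Q_out/(Q_in−Q_out)) = 52.80 × (1782/687.088)^(-2.91641) = 3.27751 g.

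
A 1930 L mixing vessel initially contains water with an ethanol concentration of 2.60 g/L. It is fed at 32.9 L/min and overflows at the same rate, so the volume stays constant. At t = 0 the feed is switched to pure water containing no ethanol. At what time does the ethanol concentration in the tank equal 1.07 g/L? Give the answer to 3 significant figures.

Unsteady species balance (constant V, well mixed): V dC/dt = Q(C_in − C), so τ = V/Q = 58.663 min.
C(t) = C_in + (C₀ − C_in) e^(−t/τ). Set C = 1.07 and solve for t:
e^(−t/τ) = (C − C_in)/(C₀ − C_in) = (1.07 − 0)/(2.60 − 0) = 0.41154
t = −τ ln(…) = 58.663 × 0.88785 = 52.084 min.

52.1 min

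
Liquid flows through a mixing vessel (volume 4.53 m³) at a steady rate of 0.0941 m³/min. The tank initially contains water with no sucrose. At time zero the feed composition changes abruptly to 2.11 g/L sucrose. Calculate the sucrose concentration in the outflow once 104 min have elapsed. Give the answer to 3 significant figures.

1.87 g/L

Species balance on the tank: V dC/dt = Q(C_in − C).
Time constant τ = V/Q = 4.53/0.0941 = 48.140 min.
Solution: C(t) = C_in + (C₀ − C_in) e^(−t/τ).
C(104) = 2.11 + (0 − 2.11)·e^(−104/48.140) = 2.11 + (-2.1100)·0.11528 = 1.8667 g/L.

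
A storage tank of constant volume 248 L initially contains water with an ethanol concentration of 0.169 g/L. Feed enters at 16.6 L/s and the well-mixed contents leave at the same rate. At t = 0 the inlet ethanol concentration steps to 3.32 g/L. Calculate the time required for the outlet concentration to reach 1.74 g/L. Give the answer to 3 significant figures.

Mass balance on the solute (V constant): V dC/dt = Q(C_in − C), so τ = V/Q = 14.940 s.
C(t) = C_in + (C₀ − C_in) e^(−t/τ). Set C = 1.74 and solve for t:
e^(−t/τ) = (C − C_in)/(C₀ − C_in) = (1.74 − 3.32)/(0.169 − 3.32) = 0.50143
t = −τ ln(…) = 14.940 × 0.69030 = 10.313 s.

10.3 s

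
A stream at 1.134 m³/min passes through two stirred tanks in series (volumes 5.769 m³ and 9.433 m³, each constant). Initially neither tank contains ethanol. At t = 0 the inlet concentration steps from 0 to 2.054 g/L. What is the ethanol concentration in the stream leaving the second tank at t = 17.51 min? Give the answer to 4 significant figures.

Each tank obeys Vᵢ dCᵢ/dt = Q(Cᵢ₋₁ − Cᵢ), so τᵢ = Vᵢ/Q.
τ₁ = 5.769/1.134 = 5.08730 min; τ₂ = 9.433/1.134 = 8.31834 min.
Solving the cascade with C₁(0)=C₂(0)=0 gives C₂(t) = C_in[1 − (τ₁ e^(−t/τ₁) − τ₂ e^(−t/τ₂))/(τ₁ − τ₂)].
At t = 17.51: e^(−t/τ₁) = 0.0320037, e^(−t/τ₂) = 0.121847.
C₂ = 2.054·[1 − (5.08730·0.0320037 − 8.31834·0.121847)/(-3.23104)] = 2.054·0.736693 = 1.51317 g/L.

1.513 g/L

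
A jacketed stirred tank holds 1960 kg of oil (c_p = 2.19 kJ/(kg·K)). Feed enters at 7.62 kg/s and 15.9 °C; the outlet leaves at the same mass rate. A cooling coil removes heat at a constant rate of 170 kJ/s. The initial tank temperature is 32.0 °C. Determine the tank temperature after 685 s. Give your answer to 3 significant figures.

7.55 °C

M c_p dT/dt = ṁ c_p (T_in − T) − Q̇.
τ = M/ṁ = 257.22 s; T_ss = T_in − Q̇/(ṁ c_p) = 15.9 − 170/(7.62·2.19) = 5.7129 °C.
This is linear first-order; T(t) = T_ss + (T₀ − T_ss) e^(−t/τ).
T(685) = 5.7129 + (26.287)·e^(−685/257.22) = 5.7129 + (26.287)·0.069731 = 7.5459 °C.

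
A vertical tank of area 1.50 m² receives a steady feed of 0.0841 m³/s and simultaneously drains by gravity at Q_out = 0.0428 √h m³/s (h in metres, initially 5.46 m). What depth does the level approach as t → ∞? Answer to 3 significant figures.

A dh/dt = Q_in − 0.0428 √h. Steady state requires inflow = outflow:
Q_in = 0.0428 √h_ss ⇒ √h_ss = 0.0841/0.0428 = 1.9650.
h_ss = 1.9650² = 3.8610 m. (Since h₀ = 5.46 m > h_ss, the level will fall toward this value.)

3.86 m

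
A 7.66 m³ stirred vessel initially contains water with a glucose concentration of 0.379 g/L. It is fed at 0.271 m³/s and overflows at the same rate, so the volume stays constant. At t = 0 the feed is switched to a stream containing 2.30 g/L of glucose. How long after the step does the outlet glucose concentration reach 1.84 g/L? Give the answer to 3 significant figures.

40.4 s

Accumulation = in − out for the solute gives V dC/dt = Q(C_in − C), so τ = V/Q = 28.266 s.
C(t) = C_in + (C₀ − C_in) e^(−t/τ). Set C = 1.84 and solve for t:
e^(−t/τ) = (C − C_in)/(C₀ − C_in) = (1.84 − 2.30)/(0.379 − 2.30) = 0.23946
t = −τ ln(…) = 28.266 × 1.4294 = 40.402 s.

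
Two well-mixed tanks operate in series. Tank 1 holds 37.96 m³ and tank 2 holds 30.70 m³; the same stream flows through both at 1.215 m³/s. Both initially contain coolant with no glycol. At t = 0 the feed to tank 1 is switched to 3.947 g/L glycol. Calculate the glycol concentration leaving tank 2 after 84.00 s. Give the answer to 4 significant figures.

Time constants: τᵢ = Vᵢ/Q for each well-mixed tank.
τ₁ = 37.96/1.215 = 31.2428 s; τ₂ = 30.70/1.215 = 25.2675 s.
Solving the cascade with C₁(0)=C₂(0)=0 gives C₂(t) = C_in[1 − (τ₁ e^(−t/τ₁) − τ₂ e^(−t/τ₂))/(τ₁ − τ₂)].
At t = 84.00: e^(−t/τ₁) = 0.0679747, e^(−t/τ₂) = 0.0359930.
C₂ = 3.947·[1 − (31.2428·0.0679747 − 25.2675·0.0359930)/(5.97531)] = 3.947·0.796786 = 3.14491 g/L.

3.145 g/L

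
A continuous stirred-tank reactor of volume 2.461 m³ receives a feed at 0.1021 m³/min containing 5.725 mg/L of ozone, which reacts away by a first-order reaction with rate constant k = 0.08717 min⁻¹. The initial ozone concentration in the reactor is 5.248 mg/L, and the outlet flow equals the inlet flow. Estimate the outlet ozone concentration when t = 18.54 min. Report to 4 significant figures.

2.159 mg/L

Accumulation = in − out − consumed: V dC/dt = Q C_in − Q C − k V C.
dC/dt = (Q/V) C_in − (Q/V + k) C; effective rate a = Q/V + k = 0.0414872 + 0.08717 = 0.128657 min⁻¹.
C_ss = Q C_in/(Q + kV) = 1.84610 mg/L; C(t) = C_ss + (C₀ − C_ss) e^(−a t).
C(18.54) = 1.84610 + (3.40190)·e^(−0.128657·18.54) = 1.84610 + (3.40190)·0.0920609 = 2.15928 mg/L.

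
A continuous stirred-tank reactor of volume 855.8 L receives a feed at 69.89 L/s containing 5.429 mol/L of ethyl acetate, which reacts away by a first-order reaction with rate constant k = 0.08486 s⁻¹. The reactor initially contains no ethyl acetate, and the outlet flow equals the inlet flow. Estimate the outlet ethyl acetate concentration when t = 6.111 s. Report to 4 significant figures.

1.700 mol/L

Species balance: V dC/dt = Q C_in − Q C − k V C.
This is linear with rate a = Q/V + k = 0.166526 s⁻¹.
C_ss = Q C_in/(Q + kV) = 2.66244 mol/L; C(t) = C_ss + (C₀ − C_ss) e^(−a t).
C(6.111) = 2.66244 + (-2.66244)·e^(−0.166526·6.111) = 2.66244 + (-2.66244)·0.361446 = 1.70011 mol/L.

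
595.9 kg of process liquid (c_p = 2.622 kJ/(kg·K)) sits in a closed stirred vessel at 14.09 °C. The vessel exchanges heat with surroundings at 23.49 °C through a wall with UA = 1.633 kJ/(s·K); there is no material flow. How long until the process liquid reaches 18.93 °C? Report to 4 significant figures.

692.1 s

M c_p dT/dt = −UA(T − T_amb).
τ = M c_p/UA = 956.797 s; T_ss = T_amb = 23.4900 °C.
T(t) = T_ss + (T₀ − T_ss)e^(−t/τ); set T = 18.93:
t = −τ ln[(T − T_ss)/(T₀ − T_ss)] = −956.797 · ln(0.485106) = 692.135 s.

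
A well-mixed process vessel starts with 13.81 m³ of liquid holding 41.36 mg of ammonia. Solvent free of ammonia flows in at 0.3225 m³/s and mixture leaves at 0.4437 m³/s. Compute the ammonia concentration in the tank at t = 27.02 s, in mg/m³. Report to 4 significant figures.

Total volume: dV/dt = Q_in − Q_out = -0.121200 m³/s, so V(t) = 13.81 − 0.121200 t and V(27.02) = 10.5352 m³.
Species balance (pure solvent in): dm/dt = −Q_out · m/V(t).
dm/m = −Q_out dt/(V₀ − 0.121200 t); integrating gives ln(m/m₀) = −(Q_out/(Q_in−Q_out)) ln(V/V₀).
m = m₀ (V₀/V)^(Q_out/(Q_in−Q_out)) = 41.36 × (13.81/10.5352)^(-3.66089) = 15.3545 mg.
C = m/V = 15.3545/10.5352 = 1.45745 mg/m³.

1.457 mg/m³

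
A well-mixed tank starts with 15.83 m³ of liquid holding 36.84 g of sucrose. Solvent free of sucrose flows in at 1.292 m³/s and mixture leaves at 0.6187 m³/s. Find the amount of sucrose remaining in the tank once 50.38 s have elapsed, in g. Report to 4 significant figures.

12.86 g

Let m(t) be the amount of sucrose. Volume: V(t) = V₀ + (Q_in − Q_out) t = 15.83 + 0.673300 t; V(50.38) = 49.7509 m³.
Species balance (pure solvent in): dm/dt = −Q_out · m/V(t).
Separate: dm/m = −Q_out dt/V(t) ⇒ ln(m/m₀) = −(Q_out/(Q_in−Q_out)) ln(V/V₀).
m = m₀ (V₀/V)^(Q_out/(Q_in−Q_out)) = 36.84 × (15.83/49.7509)^(0.918907) = 12.8626 g.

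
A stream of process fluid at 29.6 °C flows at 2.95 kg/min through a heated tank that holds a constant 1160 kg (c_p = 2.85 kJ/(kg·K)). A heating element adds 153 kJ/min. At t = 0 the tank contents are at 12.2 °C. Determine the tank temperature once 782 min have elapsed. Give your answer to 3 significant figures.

Energy balance: M c_p dT/dt = ṁ c_p (T_in − T) + 153.
Rearrange: dT/dt = (T_ss − T)/τ with τ = M/ṁ = 393.22 min and T_ss = T_in + Q̇/(ṁ c_p) = 47.798 °C.
This is linear first-order; T(t) = T_ss + (T₀ − T_ss) e^(−t/τ).
T(782) = 47.798 + (-35.598)·e^(−782/393.22) = 47.798 + (-35.598)·0.13687 = 42.926 °C.

42.9 °C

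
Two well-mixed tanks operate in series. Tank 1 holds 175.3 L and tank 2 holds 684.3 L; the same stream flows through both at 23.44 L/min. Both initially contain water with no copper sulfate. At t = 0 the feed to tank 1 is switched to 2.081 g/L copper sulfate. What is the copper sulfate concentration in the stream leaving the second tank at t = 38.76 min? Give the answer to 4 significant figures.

Time constants: τᵢ = Vᵢ/Q for each well-mixed tank.
τ₁ = 175.3/23.44 = 7.47867 min; τ₂ = 684.3/23.44 = 29.1937 min.
Solving the cascade with C₁(0)=C₂(0)=0 gives C₂(t) = C_in[1 − (τ₁ e^(−t/τ₁) − τ₂ e^(−t/τ₂))/(τ₁ − τ₂)].
At t = 38.76: e^(−t/τ₁) = 0.00561260, e^(−t/τ₂) = 0.265090.
C₂ = 2.081·[1 − (7.47867·0.00561260 − 29.1937·0.265090)/(-21.7150)] = 2.081·0.645545 = 1.34338 g/L.

1.343 g/L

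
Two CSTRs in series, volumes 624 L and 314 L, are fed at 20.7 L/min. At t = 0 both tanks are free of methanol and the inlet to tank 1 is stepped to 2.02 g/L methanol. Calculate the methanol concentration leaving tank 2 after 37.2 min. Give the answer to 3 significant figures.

Species balance on tank i: dCᵢ/dt = (Cᵢ₋₁ − Cᵢ)/τᵢ with τᵢ = Vᵢ/Q.
τ₁ = 624/20.7 = 30.145 min; τ₂ = 314/20.7 = 15.169 min.
Tank 1: C₁ = C_in(1 − e^(−t/τ₁)). Tank 2 (τ₁ ≠ τ₂): C₂ = C_in[1 − (τ₁ e^(−t/τ₁) − τ₂ e^(−t/τ₂))/(τ₁ − τ₂)].
At t = 37.2: e^(−t/τ₁) = 0.29111, e^(−t/τ₂) = 0.086090.
C₂ = 2.02·[1 − (30.145·0.29111 − 15.169·0.086090)/(14.976)] = 2.02·0.50122 = 1.0125 g/L.

1.01 g/L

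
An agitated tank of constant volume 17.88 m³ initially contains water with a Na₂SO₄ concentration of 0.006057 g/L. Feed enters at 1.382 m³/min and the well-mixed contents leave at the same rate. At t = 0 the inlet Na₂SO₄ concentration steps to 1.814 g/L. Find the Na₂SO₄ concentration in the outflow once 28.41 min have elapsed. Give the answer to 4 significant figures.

1.613 g/L

Unsteady species balance (constant V, well mixed): V dC/dt = Q(C_in − C).
Time constant τ = V/Q = 17.88/1.382 = 12.9378 min.
Integrating: C(t) = C_in + (C₀ − C_in) e^(−t/τ).
C(28.41) = 1.814 + (0.006057 − 1.814)·e^(−28.41/12.9378) = 1.814 + (-1.80794)·0.111259 = 1.61285 g/L.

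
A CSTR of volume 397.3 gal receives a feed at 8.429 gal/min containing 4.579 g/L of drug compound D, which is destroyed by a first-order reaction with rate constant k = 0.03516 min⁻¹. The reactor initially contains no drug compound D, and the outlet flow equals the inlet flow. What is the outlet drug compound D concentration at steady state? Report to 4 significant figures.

Species balance: V dC/dt = Q C_in − Q C − k V C.
At steady state: 0 = Q C_in − (Q + kV) C_ss, so C_ss = Q C_in/(Q + kV).
C_ss = 8.429·4.579/(8.429 + 0.03516·397.3) = 38.5964/22.3981 = 1.72320 g/L.

1.723 g/L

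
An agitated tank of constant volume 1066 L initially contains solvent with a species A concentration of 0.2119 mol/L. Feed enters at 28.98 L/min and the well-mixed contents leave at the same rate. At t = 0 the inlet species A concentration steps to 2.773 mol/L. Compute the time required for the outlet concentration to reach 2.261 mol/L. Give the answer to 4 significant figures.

59.22 min

Unsteady species balance (constant V, well mixed): V dC/dt = Q(C_in − C), so τ = V/Q = 36.7840 min.
C(t) = C_in + (C₀ − C_in) e^(−t/τ). Set C = 2.261 and solve for t:
e^(−t/τ) = (C − C_in)/(C₀ − C_in) = (2.261 − 2.773)/(0.2119 − 2.773) = 0.199914
t = −τ ln(…) = 36.7840 × 1.60987 = 59.2173 min.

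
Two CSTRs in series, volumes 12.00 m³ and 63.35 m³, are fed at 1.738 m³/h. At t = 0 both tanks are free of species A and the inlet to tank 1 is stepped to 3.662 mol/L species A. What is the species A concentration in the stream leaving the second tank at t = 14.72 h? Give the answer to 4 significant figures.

0.7468 mol/L

Time constants: τᵢ = Vᵢ/Q for each well-mixed tank.
τ₁ = 12.00/1.738 = 6.90449 h; τ₂ = 63.35/1.738 = 36.4499 h.
Tank 1: C₁ = C_in(1 − e^(−t/τ₁)). Tank 2 (τ₁ ≠ τ₂): C₂ = C_in[1 − (τ₁ e^(−t/τ₁) − τ₂ e^(−t/τ₂))/(τ₁ − τ₂)].
At t = 14.72: e^(−t/τ₁) = 0.118606, e^(−t/τ₂) = 0.667750.
C₂ = 3.662·[1 − (6.90449·0.118606 − 36.4499·0.667750)/(-29.5455)] = 3.662·0.203920 = 0.746757 mol/L.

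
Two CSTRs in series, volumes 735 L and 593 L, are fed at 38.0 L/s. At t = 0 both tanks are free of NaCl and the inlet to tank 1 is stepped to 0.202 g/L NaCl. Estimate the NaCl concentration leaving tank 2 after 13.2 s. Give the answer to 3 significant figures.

0.0356 g/L

Species balance on tank i: dCᵢ/dt = (Cᵢ₋₁ − Cᵢ)/τᵢ with τᵢ = Vᵢ/Q.
τ₁ = 735/38.0 = 19.342 s; τ₂ = 593/38.0 = 15.605 s.
Solving the cascade with C₁(0)=C₂(0)=0 gives C₂(t) = C_in[1 − (τ₁ e^(−t/τ₁) − τ₂ e^(−t/τ₂))/(τ₁ − τ₂)].
At t = 13.2: e^(−t/τ₁) = 0.50538, e^(−t/τ₂) = 0.42918.
C₂ = 0.202·[1 − (19.342·0.50538 − 15.605·0.42918)/(3.7368)] = 0.202·0.17643 = 0.035640 g/L.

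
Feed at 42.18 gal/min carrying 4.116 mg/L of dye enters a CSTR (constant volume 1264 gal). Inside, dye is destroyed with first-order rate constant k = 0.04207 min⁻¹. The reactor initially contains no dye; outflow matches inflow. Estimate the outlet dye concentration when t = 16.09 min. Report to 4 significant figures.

1.280 mg/L

V dC/dt = Q(C_in − C) − k V C.
dC/dt = (Q/V) C_in − (Q/V + k) C; effective rate a = Q/V + k = 0.0333703 + 0.04207 = 0.0754403 min⁻¹.
C_ss = Q C_in/(Q + kV) = 1.82067 mg/L; C(t) = C_ss + (C₀ − C_ss) e^(−a t).
C(16.09) = 1.82067 + (-1.82067)·e^(−0.0754403·16.09) = 1.82067 + (-1.82067)·0.297056 = 1.27983 mg/L.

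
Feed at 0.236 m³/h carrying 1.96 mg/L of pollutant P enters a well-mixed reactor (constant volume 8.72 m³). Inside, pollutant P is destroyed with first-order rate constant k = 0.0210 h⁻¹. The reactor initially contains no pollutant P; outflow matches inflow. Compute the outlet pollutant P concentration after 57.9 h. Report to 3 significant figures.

1.04 mg/L

Species balance: V dC/dt = Q C_in − Q C − k V C.
dC/dt = (Q/V) C_in − (Q/V + k) C; effective rate a = Q/V + k = 0.027064 + 0.0210 = 0.048064 h⁻¹.
C_ss = Q C_in/(Q + kV) = 1.1036 mg/L; C(t) = C_ss + (C₀ − C_ss) e^(−a t).
C(57.9) = 1.1036 + (-1.1036)·e^(−0.048064·57.9) = 1.1036 + (-1.1036)·0.061858 = 1.0354 mg/L.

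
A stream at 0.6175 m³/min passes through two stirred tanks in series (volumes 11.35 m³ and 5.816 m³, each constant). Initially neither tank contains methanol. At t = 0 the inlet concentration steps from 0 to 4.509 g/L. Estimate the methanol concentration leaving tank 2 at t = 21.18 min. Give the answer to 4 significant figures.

2.088 g/L

Species balance on tank i: dCᵢ/dt = (Cᵢ₋₁ − Cᵢ)/τᵢ with τᵢ = Vᵢ/Q.
τ₁ = 11.35/0.6175 = 18.3806 min; τ₂ = 5.816/0.6175 = 9.41862 min.
Solving the cascade with C₁(0)=C₂(0)=0 gives C₂(t) = C_in[1 − (τ₁ e^(−t/τ₁) − τ₂ e^(−t/τ₂))/(τ₁ − τ₂)].
At t = 21.18: e^(−t/τ₁) = 0.315908, e^(−t/τ₂) = 0.105533.
C₂ = 4.509·[1 − (18.3806·0.315908 − 9.41862·0.105533)/(8.96194)] = 4.509·0.462996 = 2.08765 g/L.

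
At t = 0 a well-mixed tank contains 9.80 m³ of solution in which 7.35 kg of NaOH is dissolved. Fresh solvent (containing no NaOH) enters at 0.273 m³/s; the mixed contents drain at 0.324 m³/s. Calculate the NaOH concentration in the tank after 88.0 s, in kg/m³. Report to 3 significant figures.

0.0283 kg/m³

Let m(t) be the amount of NaOH. Volume: V(t) = V₀ + (Q_in − Q_out) t = 9.80 − 0.051000 t; V(88.0) = 5.3120 m³.
Species balance (pure solvent in): dm/dt = −Q_out · m/V(t).
dm/m = −Q_out dt/(V₀ − 0.051000 t); integrating gives ln(m/m₀) = −(Q_out/(Q_in−Q_out)) ln(V/V₀).
m = m₀ (V₀/V)^(Q_out/(Q_in−Q_out)) = 7.35 × (9.80/5.3120)^(-6.3529) = 0.15018 kg.
C = m/V = 0.15018/5.3120 = 0.028272 kg/m³.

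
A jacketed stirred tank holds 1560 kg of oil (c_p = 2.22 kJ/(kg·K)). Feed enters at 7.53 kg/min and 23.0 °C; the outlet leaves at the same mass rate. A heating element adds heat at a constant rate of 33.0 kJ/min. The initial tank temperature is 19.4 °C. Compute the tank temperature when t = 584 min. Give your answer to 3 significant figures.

First-law balance (no shaft work): M c_p dT/dt = ṁ c_p (T_in − T) + 33.0.
Rearrange: dT/dt = (T_ss − T)/τ with τ = M/ṁ = 207.17 min and T_ss = T_in + Q̇/(ṁ c_p) = 24.974 °C.
This is linear first-order; T(t) = T_ss + (T₀ − T_ss) e^(−t/τ).
T(584) = 24.974 + (-5.5741)·e^(−584/207.17) = 24.974 + (-5.5741)·0.059670 = 24.641 °C.

24.6 °C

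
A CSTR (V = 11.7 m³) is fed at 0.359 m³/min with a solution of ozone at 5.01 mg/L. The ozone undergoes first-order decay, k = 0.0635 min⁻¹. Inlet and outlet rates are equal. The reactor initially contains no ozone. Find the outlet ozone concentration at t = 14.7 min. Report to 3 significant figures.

1.22 mg/L

Species balance: V dC/dt = Q C_in − Q C − k V C.
This is linear with rate a = Q/V + k = 0.094184 min⁻¹.
C_ss = Q C_in/(Q + kV) = 1.6322 mg/L; C(t) = C_ss + (C₀ − C_ss) e^(−a t).
C(14.7) = 1.6322 + (-1.6322)·e^(−0.094184·14.7) = 1.6322 + (-1.6322)·0.25045 = 1.2234 mg/L.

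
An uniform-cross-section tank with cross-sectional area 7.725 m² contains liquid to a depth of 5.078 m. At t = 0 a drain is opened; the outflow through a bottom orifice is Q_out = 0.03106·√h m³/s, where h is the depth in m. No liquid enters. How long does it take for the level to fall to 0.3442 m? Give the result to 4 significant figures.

829.1 s

A dh/dt = −Q_out = −0.03106 √h.
This is separable: 2 d(√h)/dt = −0.03106/A, so √h = √h₀ − (0.03106/(2A)) t.
t = 2A(√h₀ − √h)/0.03106 = 2·7.725·(√5.078 − √0.3442)/0.03106
  = 15.4500 × (2.25344 − 0.586686) / 0.03106 = 829.085 s.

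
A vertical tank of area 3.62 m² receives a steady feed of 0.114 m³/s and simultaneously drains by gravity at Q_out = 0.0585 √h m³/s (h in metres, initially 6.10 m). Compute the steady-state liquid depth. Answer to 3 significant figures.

3.80 m

Level balance: A dh/dt = 0.114 − 0.0585 √h. Setting dh/dt = 0:
Q_in = 0.0585 √h_ss ⇒ √h_ss = 0.114/0.0585 = 1.9487.
h_ss = 1.9487² = 3.7975 m. (Since h₀ = 6.10 m > h_ss, the level will fall toward this value.)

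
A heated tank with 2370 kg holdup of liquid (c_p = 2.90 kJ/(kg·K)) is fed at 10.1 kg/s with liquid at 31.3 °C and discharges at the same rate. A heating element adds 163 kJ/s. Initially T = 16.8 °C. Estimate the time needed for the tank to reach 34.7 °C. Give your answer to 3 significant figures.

M c_p dT/dt = ṁ c_p (T_in − T) + Q̇.
τ = M/ṁ = 234.65 s; T_ss = T_in + Q̇/(ṁ c_p) = 36.865 °C.
T(t) = T_ss + (T₀ − T_ss) e^(−t/τ). Set T = 34.7:
e^(−t/τ) = (34.7 − 36.865)/(16.8 − 36.865) = 0.10790
t = −234.65 · ln(0.10790) = 522.47 s.

522 s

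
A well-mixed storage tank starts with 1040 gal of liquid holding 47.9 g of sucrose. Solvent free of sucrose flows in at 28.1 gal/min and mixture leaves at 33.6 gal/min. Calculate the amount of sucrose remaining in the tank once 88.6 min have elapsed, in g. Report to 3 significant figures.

1.01 g

Total volume: dV/dt = Q_in − Q_out = -5.5000 gal/min, so V(t) = 1040 − 5.5000 t and V(88.6) = 552.70 gal.
No sucrose enters, so dm/dt = −Q_out · (m/V).
Separate: dm/m = −Q_out dt/V(t) ⇒ ln(m/m₀) = −(Q_out/(Q_in−Q_out)) ln(V/V₀).
m = m₀ (V₀/V)^(Q_out/(Q_in−Q_out)) = 47.9 × (1040/552.70)^(-6.1091) = 1.0072 g.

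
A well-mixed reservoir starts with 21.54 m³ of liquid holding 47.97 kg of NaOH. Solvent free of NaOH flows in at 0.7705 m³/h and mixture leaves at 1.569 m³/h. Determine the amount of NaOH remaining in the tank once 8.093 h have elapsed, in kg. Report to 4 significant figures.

Total volume: dV/dt = Q_in − Q_out = -0.798500 m³/h, so V(t) = 21.54 − 0.798500 t and V(8.093) = 15.0777 m³.
Species balance (pure solvent in): dm/dt = −Q_out · m/V(t).
Separate: dm/m = −Q_out dt/V(t) ⇒ ln(m/m₀) = −(Q_out/(Q_in−Q_out)) ln(V/V₀).
m = m₀ (V₀/V)^(Q_out/(Q_in−Q_out)) = 47.97 × (21.54/15.0777)^(-1.96493) = 23.8003 kg.

23.80 kg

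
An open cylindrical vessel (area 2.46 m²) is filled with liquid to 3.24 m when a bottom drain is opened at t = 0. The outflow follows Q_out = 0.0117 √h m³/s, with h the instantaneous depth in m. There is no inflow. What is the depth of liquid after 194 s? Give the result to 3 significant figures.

1.79 m

Mass balance (ρ constant): A dh/dt = −0.0117 √h.
∫ h^(−1/2) dh = −(0.0117/A) ∫ dt, giving 2√h = 2√h₀ − (0.0117/A) t.
√h = √3.24 − 0.0117·194/(2·2.46) = 1.8000 − 0.46134 = 1.3387.
h = 1.3387² = 1.7920 m.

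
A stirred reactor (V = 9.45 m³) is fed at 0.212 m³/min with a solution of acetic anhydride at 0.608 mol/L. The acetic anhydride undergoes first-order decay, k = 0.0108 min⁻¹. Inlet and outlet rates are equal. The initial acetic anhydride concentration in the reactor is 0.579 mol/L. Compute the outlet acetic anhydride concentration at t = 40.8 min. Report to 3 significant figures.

0.454 mol/L

Species balance: V dC/dt = Q C_in − Q C − k V C.
dC/dt = (Q/V) C_in − (Q/V + k) C; effective rate a = Q/V + k = 0.022434 + 0.0108 = 0.033234 min⁻¹.
C_ss = Q C_in/(Q + kV) = 0.41042 mol/L; C(t) = C_ss + (C₀ − C_ss) e^(−a t).
C(40.8) = 0.41042 + (0.16858)·e^(−0.033234·40.8) = 0.41042 + (0.16858)·0.25770 = 0.45386 mol/L.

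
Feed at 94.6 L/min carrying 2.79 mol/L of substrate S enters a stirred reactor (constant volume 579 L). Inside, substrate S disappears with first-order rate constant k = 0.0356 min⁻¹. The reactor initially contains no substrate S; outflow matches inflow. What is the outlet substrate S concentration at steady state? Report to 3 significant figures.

2.29 mol/L

Species balance: V dC/dt = Q C_in − Q C − k V C.
At steady state: 0 = Q C_in − (Q + kV) C_ss, so C_ss = Q C_in/(Q + kV).
C_ss = 94.6·2.79/(94.6 + 0.0356·579) = 263.93/115.21 = 2.2908 mol/L.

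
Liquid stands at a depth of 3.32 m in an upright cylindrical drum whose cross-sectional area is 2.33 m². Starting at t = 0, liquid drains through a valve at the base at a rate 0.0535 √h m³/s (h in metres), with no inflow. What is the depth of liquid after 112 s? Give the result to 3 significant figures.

0.288 m

Unsteady balance on liquid volume: A dh/dt = −0.0535 √h.
This is separable: 2 d(√h)/dt = −0.0535/A, so √h = √h₀ − (0.0535/(2A)) t.
√h = √3.32 − 0.0535·112/(2·2.33) = 1.8221 − 1.2858 = 0.53625.
h = 0.53625² = 0.28756 m.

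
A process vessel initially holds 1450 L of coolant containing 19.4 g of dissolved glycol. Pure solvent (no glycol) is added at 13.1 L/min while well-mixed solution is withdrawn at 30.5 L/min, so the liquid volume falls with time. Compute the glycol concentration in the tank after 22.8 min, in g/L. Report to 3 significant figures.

0.0105 g/L

Let m(t) be the amount of glycol. Volume: V(t) = V₀ + (Q_in − Q_out) t = 1450 − 17.400 t; V(22.8) = 1053.3 L.
Solute balance: dm/dt = 0 − Q_out C = −Q_out m/V(t).
Separate: dm/m = −Q_out dt/V(t) ⇒ ln(m/m₀) = −(Q_out/(Q_in−Q_out)) ln(V/V₀).
m = m₀ (V₀/V)^(Q_out/(Q_in−Q_out)) = 19.4 × (1450/1053.3)^(-1.7529) = 11.078 g.
C = m/V = 11.078/1053.3 = 0.010518 g/L.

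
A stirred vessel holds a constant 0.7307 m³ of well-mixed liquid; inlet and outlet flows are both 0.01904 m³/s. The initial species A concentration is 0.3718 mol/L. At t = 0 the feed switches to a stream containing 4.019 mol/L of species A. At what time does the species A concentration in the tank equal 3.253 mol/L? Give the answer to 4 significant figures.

Species balance on the tank: V dC/dt = Q(C_in − C), so τ = V/Q = 38.3771 s.
C(t) = C_in + (C₀ − C_in) e^(−t/τ). Set C = 3.253 and solve for t:
e^(−t/τ) = (C − C_in)/(C₀ − C_in) = (3.253 − 4.019)/(0.3718 − 4.019) = 0.210024
t = −τ ln(…) = 38.3771 × 1.56053 = 59.8887 s.

59.89 s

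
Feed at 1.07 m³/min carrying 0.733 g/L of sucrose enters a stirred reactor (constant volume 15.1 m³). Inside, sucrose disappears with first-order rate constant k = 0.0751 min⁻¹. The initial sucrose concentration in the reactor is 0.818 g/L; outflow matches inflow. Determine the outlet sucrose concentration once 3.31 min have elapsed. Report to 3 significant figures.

0.641 g/L

V dC/dt = Q(C_in − C) − k V C.
dC/dt = (Q/V) C_in − (Q/V + k) C; effective rate a = Q/V + k = 0.070861 + 0.0751 = 0.14596 min⁻¹.
C_ss = Q C_in/(Q + kV) = 0.35586 g/L; C(t) = C_ss + (C₀ − C_ss) e^(−a t).
C(3.31) = 0.35586 + (0.46214)·e^(−0.14596·3.31) = 0.35586 + (0.46214)·0.61685 = 0.64093 g/L.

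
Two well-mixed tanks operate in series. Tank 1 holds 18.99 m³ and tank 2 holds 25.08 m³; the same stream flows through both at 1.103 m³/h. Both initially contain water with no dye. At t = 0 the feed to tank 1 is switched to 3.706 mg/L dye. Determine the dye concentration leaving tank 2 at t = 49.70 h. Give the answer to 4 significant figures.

Time constants: τᵢ = Vᵢ/Q for each well-mixed tank.
τ₁ = 18.99/1.103 = 17.2167 h; τ₂ = 25.08/1.103 = 22.7380 h.
Solving the cascade with C₁(0)=C₂(0)=0 gives C₂(t) = C_in[1 − (τ₁ e^(−t/τ₁) − τ₂ e^(−t/τ₂))/(τ₁ − τ₂)].
At t = 49.70: e^(−t/τ₁) = 0.0557580, e^(−t/τ₂) = 0.112391.
C₂ = 3.706·[1 − (17.2167·0.0557580 − 22.7380·0.112391)/(-5.52131)] = 3.706·0.711013 = 2.63502 mg/L.

2.635 mg/L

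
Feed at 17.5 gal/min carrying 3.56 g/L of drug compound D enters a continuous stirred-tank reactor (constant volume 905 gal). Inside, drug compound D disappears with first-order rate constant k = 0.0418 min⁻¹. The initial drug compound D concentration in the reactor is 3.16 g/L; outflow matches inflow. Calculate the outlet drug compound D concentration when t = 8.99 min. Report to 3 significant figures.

2.30 g/L

V dC/dt = Q(C_in − C) − k V C.
This is linear with rate a = Q/V + k = 0.061137 min⁻¹.
C_ss = Q C_in/(Q + kV) = 1.1260 g/L; C(t) = C_ss + (C₀ − C_ss) e^(−a t).
C(8.99) = 1.1260 + (2.0340)·e^(−0.061137·8.99) = 1.1260 + (2.0340)·0.57717 = 2.3000 g/L.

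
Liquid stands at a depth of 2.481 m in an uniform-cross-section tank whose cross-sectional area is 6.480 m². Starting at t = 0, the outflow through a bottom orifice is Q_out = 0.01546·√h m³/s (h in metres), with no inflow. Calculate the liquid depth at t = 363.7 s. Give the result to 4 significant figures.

With no inflow, A dh/dt = −0.01546 √h.
∫ h^(−1/2) dh = −(0.01546/A) ∫ dt, giving 2√h = 2√h₀ − (0.01546/A) t.
√h = √2.481 − 0.01546·363.7/(2·6.480) = 1.57512 − 0.433858 = 1.14126.
h = 1.14126² = 1.30248 m.

1.302 m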